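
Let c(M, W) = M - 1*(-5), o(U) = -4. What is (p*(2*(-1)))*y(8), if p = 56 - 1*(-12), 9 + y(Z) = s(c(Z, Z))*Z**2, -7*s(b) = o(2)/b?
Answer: 76568/91 ≈ 841.41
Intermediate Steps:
c(M, W) = 5 + M (c(M, W) = M + 5 = 5 + M)
s(b) = 4/(7*b) (s(b) = -(-4)/(7*b) = 4/(7*b))
y(Z) = -9 + 4*Z**2/(7*(5 + Z)) (y(Z) = -9 + (4/(7*(5 + Z)))*Z**2 = -9 + 4*Z**2/(7*(5 + Z)))
p = 68 (p = 56 + 12 = 68)
(p*(2*(-1)))*y(8) = (68*(2*(-1)))*((-315 - 63*8 + 4*8**2)/(7*(5 + 8))) = (68*(-2))*((1/7)*(-315 - 504 + 4*64)/13) = -136*(-315 - 504 + 256)/(7*13) = -136*(-563)/(7*13) = -136*(-563/91) = 76568/91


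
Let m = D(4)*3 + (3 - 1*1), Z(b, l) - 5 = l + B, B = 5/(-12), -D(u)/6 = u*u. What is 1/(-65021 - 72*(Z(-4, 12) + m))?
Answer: -1/45623 ≈ -2.1919e-5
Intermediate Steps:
D(u) = -6*u² (D(u) = -6*u*u = -6*u²)
B = -5/12 (B = 5*(-1/12) = -5/12 ≈ -0.41667)
Z(b, l) = 55/12 + l (Z(b, l) = 5 + (l - 5/12) = 5 + (-5/12 + l) = 55/12 + l)
m = -286 (m = -6*4²*3 + (3 - 1*1) = -6*16*3 + (3 - 1) = -96*3 + 2 = -288 + 2 = -286)
1/(-65021 - 72*(Z(-4, 12) + m)) = 1/(-65021 - 72*((55/12 + 12) - 286)) = 1/(-65021 - 72*(199/12 - 286)) = 1/(-65021 - 72*(-3233/12)) = 1/(-65021 + 19398) = 1/(-45623) = -1/45623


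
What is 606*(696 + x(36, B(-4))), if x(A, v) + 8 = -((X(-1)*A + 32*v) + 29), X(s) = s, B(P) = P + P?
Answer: 576306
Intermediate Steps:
B(P) = 2*P
x(A, v) = -37 + A - 32*v (x(A, v) = -8 - ((-A + 32*v) + 29) = -8 - (29 - A + 32*v) = -8 + (-29 + A - 32*v) = -37 + A - 32*v)
606*(696 + x(36, B(-4))) = 606*(696 + (-37 + 36 - 64*(-4))) = 606*(696 + (-37 + 36 - 32*(-8))) = 606*(696 + (-37 + 36 + 256)) = 606*(696 + 255) = 606*951 = 576306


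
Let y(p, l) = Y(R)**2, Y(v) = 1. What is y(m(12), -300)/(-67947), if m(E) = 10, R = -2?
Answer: -1/67947 ≈ -1.4717e-5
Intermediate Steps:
y(p, l) = 1 (y(p, l) = 1**2 = 1)
y(m(12), -300)/(-67947) = 1/(-67947) = 1*(-1/67947) = -1/67947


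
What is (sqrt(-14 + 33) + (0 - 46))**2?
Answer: (-46 + sqrt(19))**2 ≈ 1734.0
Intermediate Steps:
(sqrt(-14 + 33) + (0 - 46))**2 = (sqrt(19) - 46)**2 = (-46 + sqrt(19))**2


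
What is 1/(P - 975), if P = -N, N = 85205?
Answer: -1/86180 ≈ -1.1604e-5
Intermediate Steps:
P = -85205 (P = -1*85205 = -85205)
1/(P - 975) = 1/(-85205 - 975) = 1/(-86180) = -1/86180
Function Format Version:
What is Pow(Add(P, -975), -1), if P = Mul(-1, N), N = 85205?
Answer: Rational(-1, 86180) ≈ -1.1604e-5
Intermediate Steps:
P = -85205 (P = Mul(-1, 85205) = -85205)
Pow(Add(P, -975), -1) = Pow(Add(-85205, -975), -1) = Pow(-86180, -1) = Rational(-1, 86180)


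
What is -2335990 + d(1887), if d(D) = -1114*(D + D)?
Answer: -6540226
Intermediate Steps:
d(D) = -2228*D
-2335990 + d(1887) = -2335990 - 2228*1887 = -2335990 - 4204236 = -6540226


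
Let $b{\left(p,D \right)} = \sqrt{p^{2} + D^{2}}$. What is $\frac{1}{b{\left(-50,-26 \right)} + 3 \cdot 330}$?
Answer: $\frac{495}{488462} - \frac{\sqrt{794}}{488462} \approx 0.0009557$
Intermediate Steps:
$b{\left(p,D \right)} = \sqrt{D^{2} + p^{2}}$
$\frac{1}{b{\left(-50,-26 \right)} + 3 \cdot 330} = \frac{1}{\sqrt{\left(-26\right)^{2} + \left(-50\right)^{2}} + 3 \cdot 330} = \frac{1}{\sqrt{676 + 2500} + 990} = \frac{1}{\sqrt{3176} + 990} = \frac{1}{2 \sqrt{794} + 990} = \frac{1}{990 + 2 \sqrt{794}}$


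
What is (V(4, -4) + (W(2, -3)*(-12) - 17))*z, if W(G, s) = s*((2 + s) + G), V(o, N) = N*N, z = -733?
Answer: -25655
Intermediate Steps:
V(o, N) = N²
W(G, s) = s*(2 + G + s)
(V(4, -4) + (W(2, -3)*(-12) - 17))*z = ((-4)² + (-3*(2 + 2 - 3)*(-12) - 17))*(-733) = (16 + (-3*1*(-12) - 17))*(-733) = (16 + (-3*(-12) - 17))*(-733) = (16 + (36 - 17))*(-733) = (16 + 19)*(-733) = 35*(-733) = -25655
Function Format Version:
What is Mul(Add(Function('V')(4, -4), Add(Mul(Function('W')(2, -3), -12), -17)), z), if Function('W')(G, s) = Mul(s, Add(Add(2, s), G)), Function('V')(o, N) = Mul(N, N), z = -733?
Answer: -25655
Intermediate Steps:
Function('V')(o, N) = Pow(N, 2)
Function('W')(G, s) = Mul(s, Add(2, G, s))
Mul(Add(Function('V')(4, -4), Add(Mul(Function('W')(2, -3), -12), -17)), z) = Mul(Add(Pow(-4, 2), Add(Mul(Mul(-3, Add(2, 2, -3)), -12), -17)), -733) = Mul(Add(16, Add(Mul(Mul(-3, 1), -12), -17)), -733) = Mul(Add(16, Add(Mul(-3, -12), -17)), -733) = Mul(Add(16, Add(36, -17)), -733) = Mul(Add(16, 19), -733) = Mul(35, -733) = -25655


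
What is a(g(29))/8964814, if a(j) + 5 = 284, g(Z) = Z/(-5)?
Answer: 279/8964814 ≈ 3.1122e-5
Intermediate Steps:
g(Z) = -Z/5 (g(Z) = Z*(-⅕) = -Z/5)
a(j) = 279 (a(j) = -5 + 284 = 279)
a(g(29))/8964814 = 279/8964814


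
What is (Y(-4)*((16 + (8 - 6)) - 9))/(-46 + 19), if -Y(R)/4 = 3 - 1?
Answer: 8/3 ≈ 2.6667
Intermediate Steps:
Y(R) = -8 (Y(R) = -4*(3 - 1) = -4*2 = -8)
(Y(-4)*((16 + (8 - 6)) - 9))/(-46 + 19) = (-8*((16 + (8 - 6)) - 9))/(-46 + 19) = -8*((16 + 2) - 9)/(-27) = -8*(18 - 9)*(-1/27) = -8*9*(-1/27) = -72*(-1/27) = 8/3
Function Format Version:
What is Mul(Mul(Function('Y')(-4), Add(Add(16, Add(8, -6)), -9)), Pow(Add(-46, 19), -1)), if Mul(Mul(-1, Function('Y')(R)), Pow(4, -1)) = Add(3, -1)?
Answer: Rational(8, 3) ≈ 2.6667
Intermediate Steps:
Function('Y')(R) = -8 (Function('Y')(R) = Mul(-4, Add(3, -1)) = Mul(-4, 2) = -8)
Mul(Mul(Function('Y')(-4), Add(Add(16, Add(8, -6)), -9)), Pow(Add(-46, 19), -1)) = Mul(Mul(-8, Add(Add(16, Add(8, -6)), -9)), Pow(Add(-46, 19), -1)) = Mul(Mul(-8, Add(Add(16, 2), -9)), Pow(-27, -1)) = Mul(Mul(-8, Add(18, -9)), Rational(-1, 27)) = Mul(Mul(-8, 9), Rational(-1, 27)) = Mul(-72, Rational(-1, 27)) = Rational(8, 3)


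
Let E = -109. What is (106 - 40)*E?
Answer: -7194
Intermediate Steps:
(106 - 40)*E = (106 - 40)*(-109) = 66*(-109) = -7194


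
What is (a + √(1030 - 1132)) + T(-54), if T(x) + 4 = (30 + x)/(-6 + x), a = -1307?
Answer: -6553/5 + I*√102 ≈ -1310.6 + 10.1*I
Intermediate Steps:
T(x) = -4 + (30 + x)/(-6 + x)
(a + √(1030 - 1132)) + T(-54) = (-1307 + √(1030 - 1132)) + 3*(18 - 1*(-54))/(-6 - 54) = (-1307 + √(-102)) + 3*(18 + 54)/(-60) = (-1307 + I*√102) + 3*(-1/60)*72 = (-1307 + I*√102) - 18/5 = -6553/5 + I*√102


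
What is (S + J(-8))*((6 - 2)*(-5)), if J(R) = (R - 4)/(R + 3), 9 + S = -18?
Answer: 492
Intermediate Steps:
S = -27 (S = -9 - 18 = -27)
J(R) = (-4 + R)/(3 + R)
(S + J(-8))*((6 - 2)*(-5)) = (-27 + (-4 - 8)/(3 - 8))*((6 - 2)*(-5)) = (-27 - 12/(-5))*(4*(-5)) = (-27 - ⅕*(-12))*(-20) = (-27 + 12/5)*(-20) = -123/5*(-20) = 492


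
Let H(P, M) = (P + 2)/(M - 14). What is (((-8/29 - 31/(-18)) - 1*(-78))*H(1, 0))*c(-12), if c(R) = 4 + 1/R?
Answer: -1949137/29232 ≈ -66.678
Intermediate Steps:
c(R) = 4 + 1/R
H(P, M) = (2 + P)/(-14 + M)
(((-8/29 - 31/(-18)) - 1*(-78))*H(1, 0))*c(-12) = (((-8/29 - 31/(-18)) - 1*(-78))*((2 + 1)/(-14 + 0)))*(4 + 1/(-12)) = (((-8*1/29 - 31*(-1/18)) + 78)*(3/(-14)))*(4 - 1/12) = (((-8/29 + 31/18) + 78)*(-1/14*3))*(47/12) = ((755/522 + 78)*(-3/14))*(47/12) = ((41471/522)*(-3/14))*(47/12) = -41471/2436*47/12 = -1949137/29232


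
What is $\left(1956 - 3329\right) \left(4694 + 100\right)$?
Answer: $-6582162$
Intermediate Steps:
$\left(1956 - 3329\right) \left(4694 + 100\right) = \left(-1373\right) 4794 = -6582162$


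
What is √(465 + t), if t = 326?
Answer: √791 ≈ 28.125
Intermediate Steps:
√(465 + t) = √(465 + 326) = √791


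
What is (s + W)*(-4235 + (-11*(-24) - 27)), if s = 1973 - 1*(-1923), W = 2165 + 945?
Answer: -28009988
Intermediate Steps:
W = 3110
s = 3896 (s = 1973 + 1923 = 3896)
(s + W)*(-4235 + (-11*(-24) - 27)) = (3896 + 3110)*(-4235 + (-11*(-24) - 27)) = 7006*(-4235 + (264 - 27)) = 7006*(-4235 + 237) = 7006*(-3998) = -28009988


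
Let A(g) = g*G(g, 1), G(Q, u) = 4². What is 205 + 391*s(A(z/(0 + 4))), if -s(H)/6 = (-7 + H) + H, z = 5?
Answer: -77213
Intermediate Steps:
G(Q, u) = 16
A(g) = 16*g (A(g) = g*16 = 16*g)
s(H) = 42 - 12*H (s(H) = -6*((-7 + H) + H) = -6*(-7 + 2*H) = 42 - 12*H)
205 + 391*s(A(z/(0 + 4))) = 205 + 391*(42 - 192*5/(0 + 4)) = 205 + 391*(42 - 192*5/4) = 205 + 391*(42 - 12*20) = 205 + 391*(42 - 240) = 205 + 391*(-198) = 205 - 77418 = -77213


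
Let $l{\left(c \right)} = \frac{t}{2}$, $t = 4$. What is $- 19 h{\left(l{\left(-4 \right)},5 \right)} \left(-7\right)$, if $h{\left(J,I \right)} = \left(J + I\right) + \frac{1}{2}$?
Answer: $\frac{1995}{2} \approx 997.5$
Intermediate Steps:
$l{\left(c \right)} = 2$ ($l{\left(c \right)} = \frac{4}{2} = 4 \cdot \frac{1}{2} = 2$)
$h{\left(J,I \right)} = \frac{1}{2} + I + J$ ($h{\left(J,I \right)} = \left(I + J\right) + \frac{1}{2} = \frac{1}{2} + I + J$)
$- 19 h{\left(l{\left(-4 \right)},5 \right)} \left(-7\right) = - 19 \left(\frac{1}{2} + 5 + 2\right) \left(-7\right) = \left(-19\right) \frac{15}{2} \left(-7\right) = \left(- \frac{285}{2}\right) \left(-7\right) = \frac{1995}{2}$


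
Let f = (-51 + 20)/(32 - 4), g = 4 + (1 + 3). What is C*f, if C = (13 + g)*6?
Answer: -279/2 ≈ -139.50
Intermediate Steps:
g = 8 (g = 4 + 4 = 8)
f = -31/28 ≈ -1.1071
C = 126 (C = (13 + 8)*6 = 21*6 = 126)
C*f = 126*(-31/28) = -279/2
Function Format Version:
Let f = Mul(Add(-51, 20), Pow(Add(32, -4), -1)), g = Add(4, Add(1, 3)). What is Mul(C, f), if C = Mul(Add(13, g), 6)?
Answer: Rational(-279, 2) ≈ -139.50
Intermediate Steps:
g = 8 (g = Add(4, 4) = 8)
f = Rational(-31, 28) (f = Mul(-31, Pow(28, -1)) = Mul(-31, Rational(1, 28)) = Rational(-31, 28) ≈ -1.1071)
C = 126 (C = Mul(Add(13, 8), 6) = Mul(21, 6) = 126)
Mul(C, f) = Mul(126, Rational(-31, 28)) = Rational(-279, 2)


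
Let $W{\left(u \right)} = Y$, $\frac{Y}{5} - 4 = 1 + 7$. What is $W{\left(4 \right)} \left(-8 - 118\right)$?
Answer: $-7560$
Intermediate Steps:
$Y = 60$ ($Y = 20 + 5 \left(1 + 7\right) = 20 + 5 \cdot 8 = 20 + 40 = 60$)
$W{\left(u \right)} = 60$
$W{\left(4 \right)} \left(-8 - 118\right) = 60 \left(-8 - 118\right) = 60 \left(-126\right) = -7560$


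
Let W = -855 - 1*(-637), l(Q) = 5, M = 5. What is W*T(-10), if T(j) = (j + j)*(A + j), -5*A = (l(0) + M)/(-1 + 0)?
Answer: -34880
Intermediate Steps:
W = -218 (W = -855 + 637 = -218)
A = 2 (A = -(5 + 5)/(5*(-1 + 0)) = -2/(-1) = -2*(-1) = -1/5*(-10) = 2)
T(j) = 2*j*(2 + j) (T(j) = (j + j)*(2 + j) = (2*j)*(2 + j) = 2*j*(2 + j))
W*T(-10) = -436*(-10)*(2 - 10) = -436*(-10)*(-8) = -218*160 = -34880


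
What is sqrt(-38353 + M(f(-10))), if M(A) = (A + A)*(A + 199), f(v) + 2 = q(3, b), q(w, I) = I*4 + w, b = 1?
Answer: I*sqrt(36313) ≈ 190.56*I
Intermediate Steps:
q(w, I) = w + 4*I (q(w, I) = 4*I + w = w + 4*I)
f(v) = 5 (f(v) = -2 + (3 + 4*1) = -2 + (3 + 4) = -2 + 7 = 5)
M(A) = 2*A*(199 + A) (M(A) = (2*A)*(199 + A) = 2*A*(199 + A))
sqrt(-38353 + M(f(-10))) = sqrt(-38353 + 2*5*(199 + 5)) = sqrt(-38353 + 2*5*204) = sqrt(-38353 + 2040) = sqrt(-36313) = I*sqrt(36313)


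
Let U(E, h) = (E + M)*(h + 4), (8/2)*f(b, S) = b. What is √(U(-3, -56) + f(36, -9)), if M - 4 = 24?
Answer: I*√1291 ≈ 35.93*I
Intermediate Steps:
M = 28 (M = 4 + 24 = 28)
f(b, S) = b/4
U(E, h) = (4 + h)*(28 + E) (U(E, h) = (E + 28)*(h + 4) = (28 + E)*(4 + h) = (4 + h)*(28 + E))
√(U(-3, -56) + f(36, -9)) = √((112 + 4*(-3) + 28*(-56) - 3*(-56)) + (¼)*36) = √((112 - 12 - 1568 + 168) + 9) = √(-1300 + 9) = √(-1291) = I*√1291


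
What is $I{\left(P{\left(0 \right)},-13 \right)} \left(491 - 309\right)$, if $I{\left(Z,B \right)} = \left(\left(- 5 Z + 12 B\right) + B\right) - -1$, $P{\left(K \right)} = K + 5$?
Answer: $-35126$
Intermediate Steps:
$P{\left(K \right)} = 5 + K$
$I{\left(Z,B \right)} = 1 - 5 Z + 13 B$ ($I{\left(Z,B \right)} = \left(- 5 Z + 13 B\right) + 1 = 1 - 5 Z + 13 B$)
$I{\left(P{\left(0 \right)},-13 \right)} \left(491 - 309\right) = \left(1 - 5 \left(5 + 0\right) + 13 \left(-13\right)\right) \left(491 - 309\right) = \left(1 - 25 - 169\right) 182 = \left(-193\right) 182 = -35126$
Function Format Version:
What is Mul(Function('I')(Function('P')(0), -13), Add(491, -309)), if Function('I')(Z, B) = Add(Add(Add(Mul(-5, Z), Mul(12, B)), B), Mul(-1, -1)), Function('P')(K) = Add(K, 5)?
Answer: -35126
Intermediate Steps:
Function('P')(K) = Add(5, K)
Function('I')(Z, B) = Add(1, Mul(-5, Z), Mul(13, B)) (Function('I')(Z, B) = Add(Add(Mul(-5, Z), Mul(13, B)), 1) = Add(1, Mul(-5, Z), Mul(13, B)))
Mul(Function('I')(Function('P')(0), -13), Add(491, -309)) = Mul(Add(1, Mul(-5, Add(5, 0)), Mul(13, -13)), Add(491, -309)) = Mul(Add(1, Mul(-5, 5), -169), 182) = Mul(Add(1, -25, -169), 182) = Mul(-193, 182) = -35126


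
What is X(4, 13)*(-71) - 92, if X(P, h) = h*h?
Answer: -12091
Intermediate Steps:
X(P, h) = h²
X(4, 13)*(-71) - 92 = 13²*(-71) - 92 = 169*(-71) - 92 = -11999 - 92 = -12091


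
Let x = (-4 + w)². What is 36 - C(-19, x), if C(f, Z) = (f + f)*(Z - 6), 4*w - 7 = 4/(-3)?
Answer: 4435/72 ≈ 61.597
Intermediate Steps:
w = 17/12 (w = 7/4 + (4/(-3))/4 = 7/4 + (4*(-⅓))/4 = 7/4 + (¼)*(-4/3) = 7/4 - ⅓ = 17/12 ≈ 1.4167)
x = 961/144 (x = (-4 + 17/12)² = (-31/12)² = 961/144 ≈ 6.6736)
C(f, Z) = 2*f*(-6 + Z) (C(f, Z) = (2*f)*(-6 + Z) = 2*f*(-6 + Z))
36 - C(-19, x) = 36 - 2*(-19)*(-6 + 961/144) = 36 - 2*(-19)*97/144 = 36 - 1*(-1843/72) = 36 + 1843/72 = 4435/72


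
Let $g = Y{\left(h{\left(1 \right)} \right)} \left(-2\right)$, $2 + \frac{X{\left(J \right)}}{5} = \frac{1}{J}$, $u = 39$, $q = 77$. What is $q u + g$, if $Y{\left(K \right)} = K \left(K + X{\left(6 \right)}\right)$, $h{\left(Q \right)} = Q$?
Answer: $\frac{9058}{3} \approx 3019.3$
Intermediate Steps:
$X{\left(J \right)} = -10 + \frac{5}{J}$
$Y{\left(K \right)} = K \left(- \frac{55}{6} + K\right)$ ($Y{\left(K \right)} = K \left(K - \left(10 - \frac{5}{6}\right)\right) = K \left(K + \left(-10 + 5 \cdot \frac{1}{6}\right)\right) = K \left(K + \left(-10 + \frac{5}{6}\right)\right) = K \left(K - \frac{55}{6}\right) = K \left(- \frac{55}{6} + K\right)$)
$g = \frac{49}{3}$ ($g = \frac{1}{6} \cdot 1 \left(-55 + 6 \cdot 1\right) \left(-2\right) = \frac{1}{6} \cdot 1 \left(-55 + 6\right) \left(-2\right) = \frac{1}{6} \cdot 1 \left(-49\right) \left(-2\right) = \left(- \frac{49}{6}\right) \left(-2\right) = \frac{49}{3} \approx 16.333$)
$q u + g = 77 \cdot 39 + \frac{49}{3} = 3003 + \frac{49}{3} = \frac{9058}{3}$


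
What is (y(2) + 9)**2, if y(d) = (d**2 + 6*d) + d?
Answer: 729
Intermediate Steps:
y(d) = d**2 + 7*d
(y(2) + 9)**2 = (2*(7 + 2) + 9)**2 = (2*9 + 9)**2 = (18 + 9)**2 = 27**2 = 729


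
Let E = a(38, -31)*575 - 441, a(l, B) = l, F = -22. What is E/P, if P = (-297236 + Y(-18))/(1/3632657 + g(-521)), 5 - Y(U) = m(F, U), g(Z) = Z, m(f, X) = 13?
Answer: 128224618554/3417042713 ≈ 37.525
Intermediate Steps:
Y(U) = -8 (Y(U) = 5 - 1*13 = 5 - 13 = -8)
E = 21409 (E = 38*575 - 441 = 21850 - 441 = 21409)
P = 269946374327/473153574 (P = (-297236 - 8)/(1/3632657 - 521) = -297244/(1/3632657 - 521) = -297244/(-1892614296/3632657) = -297244*(-3632657/1892614296) = 269946374327/473153574 ≈ 570.53)
E/P = 21409/(269946374327/473153574) = 21409*(473153574/269946374327) = 128224618554/3417042713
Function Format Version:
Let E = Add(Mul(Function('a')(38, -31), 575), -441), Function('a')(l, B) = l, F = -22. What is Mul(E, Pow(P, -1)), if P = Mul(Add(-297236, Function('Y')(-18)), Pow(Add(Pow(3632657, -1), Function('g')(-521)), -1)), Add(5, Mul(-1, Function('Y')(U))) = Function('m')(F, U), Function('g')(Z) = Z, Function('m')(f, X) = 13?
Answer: Rational(128224618554, 3417042713) ≈ 37.525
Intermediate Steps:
Function('Y')(U) = -8 (Function('Y')(U) = Add(5, Mul(-1, 13)) = Add(5, -13) = -8)
E = 21409 (E = Add(Mul(38, 575), -441) = Add(21850, -441) = 21409)
P = Rational(269946374327, 473153574) (P = Mul(Add(-297236, -8), Pow(Add(Pow(3632657, -1), -521), -1)) = Mul(-297244, Pow(Add(Rational(1, 3632657), -521), -1)) = Mul(-297244, Pow(Rational(-1892614296, 3632657), -1)) = Mul(-297244, Rational(-3632657, 1892614296)) = Rational(269946374327, 473153574) ≈ 570.53)
Mul(E, Pow(P, -1)) = Mul(21409, Pow(Rational(269946374327, 473153574), -1)) = Mul(21409, Rational(473153574, 269946374327)) = Rational(128224618554, 3417042713)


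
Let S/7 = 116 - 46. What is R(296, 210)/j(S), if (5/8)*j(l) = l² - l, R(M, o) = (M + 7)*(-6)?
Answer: -303/63896 ≈ -0.0047421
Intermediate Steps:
R(M, o) = -42 - 6*M (R(M, o) = (7 + M)*(-6) = -42 - 6*M)
S = 490 (S = 7*(116 - 46) = 7*70 = 490)
j(l) = -8*l/5 + 8*l²/5 (j(l) = 8*(l² - l)/5 = -8*l/5 + 8*l²/5)
R(296, 210)/j(S) = (-42 - 6*296)/(((8/5)*490*(-1 + 490))) = (-42 - 1776)/(((8/5)*490*489)) = -1818/383376 = -1818*1/383376 = -303/63896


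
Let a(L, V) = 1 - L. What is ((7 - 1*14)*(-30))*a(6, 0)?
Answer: -1050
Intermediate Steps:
((7 - 1*14)*(-30))*a(6, 0) = ((7 - 1*14)*(-30))*(1 - 1*6) = ((7 - 14)*(-30))*(1 - 6) = -7*(-30)*(-5) = 210*(-5) = -1050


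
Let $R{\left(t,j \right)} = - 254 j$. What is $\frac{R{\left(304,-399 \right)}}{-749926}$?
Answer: $- \frac{50673}{374963} \approx -0.13514$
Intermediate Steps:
$\frac{R{\left(304,-399 \right)}}{-749926} = \frac{\left(-254\right) \left(-399\right)}{-749926} = 101346 \left(- \frac{1}{749926}\right) = - \frac{50673}{374963}$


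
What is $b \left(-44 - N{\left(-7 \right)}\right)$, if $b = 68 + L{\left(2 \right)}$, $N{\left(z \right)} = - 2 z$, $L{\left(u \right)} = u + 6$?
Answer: $-4408$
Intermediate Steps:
$L{\left(u \right)} = 6 + u$
$b = 76$ ($b = 68 + \left(6 + 2\right) = 68 + 8 = 76$)
$b \left(-44 - N{\left(-7 \right)}\right) = 76 \left(-44 - \left(-2\right) \left(-7\right)\right) = 76 \left(-44 - 14\right) = 76 \left(-58\right) = -4408$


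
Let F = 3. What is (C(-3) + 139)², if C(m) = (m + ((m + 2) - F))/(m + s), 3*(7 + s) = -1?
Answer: 18748900/961 ≈ 19510.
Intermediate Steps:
s = -22/3 (s = -7 + (⅓)*(-1) = -7 - ⅓ = -22/3 ≈ -7.3333)
C(m) = (-1 + 2*m)/(-22/3 + m) (C(m) = (m + ((m + 2) - 1*3))/(m - 22/3) = (m + ((2 + m) - 3))/(-22/3 + m) = (m + (-1 + m))/(-22/3 + m) = (-1 + 2*m)/(-22/3 + m))
(C(-3) + 139)² = (3*(-1 + 2*(-3))/(-22 + 3*(-3)) + 139)² = (3*(-1 - 6)/(-22 - 9) + 139)² = (3*(-7)/(-31) + 139)² = (3*(-1/31)*(-7) + 139)² = (21/31 + 139)² = (4330/31)² = 18748900/961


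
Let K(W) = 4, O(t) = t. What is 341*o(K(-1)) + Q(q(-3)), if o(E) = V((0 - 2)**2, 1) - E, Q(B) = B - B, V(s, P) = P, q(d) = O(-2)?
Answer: -1023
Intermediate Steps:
q(d) = -2
Q(B) = 0
o(E) = 1 - E
341*o(K(-1)) + Q(q(-3)) = 341*(1 - 1*4) + 0 = 341*(1 - 4) + 0 = 341*(-3) + 0 = -1023 + 0 = -1023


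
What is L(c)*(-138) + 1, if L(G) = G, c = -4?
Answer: 553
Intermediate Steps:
L(c)*(-138) + 1 = -4*(-138) + 1 = 552 + 1 = 553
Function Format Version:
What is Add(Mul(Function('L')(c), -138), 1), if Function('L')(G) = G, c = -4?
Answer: 553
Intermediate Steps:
Add(Mul(Function('L')(c), -138), 1) = Add(Mul(-4, -138), 1) = Add(552, 1) = 553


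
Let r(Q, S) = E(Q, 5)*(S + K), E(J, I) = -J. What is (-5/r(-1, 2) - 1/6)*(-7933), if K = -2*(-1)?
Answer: 134861/12 ≈ 11238.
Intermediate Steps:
K = 2
r(Q, S) = -Q*(2 + S) (r(Q, S) = (-Q)*(S + 2) = (-Q)*(2 + S) = -Q*(2 + S))
(-5/r(-1, 2) - 1/6)*(-7933) = (-5/(2 + 2) - 1/6)*(-7933) = (-5/((-1*(-1)*4)) - 1*⅙)*(-7933) = (-5/4 - ⅙)*(-7933) = -17/12*(-7933) = 134861/12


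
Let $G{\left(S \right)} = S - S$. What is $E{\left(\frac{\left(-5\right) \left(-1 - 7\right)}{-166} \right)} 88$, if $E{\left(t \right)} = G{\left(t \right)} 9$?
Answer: $0$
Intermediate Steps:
$G{\left(S \right)} = 0$
$E{\left(t \right)} = 0$ ($E{\left(t \right)} = 0 \cdot 9 = 0$)
$E{\left(\frac{\left(-5\right) \left(-1 - 7\right)}{-166} \right)} 88 = 0 \cdot 88 = 0$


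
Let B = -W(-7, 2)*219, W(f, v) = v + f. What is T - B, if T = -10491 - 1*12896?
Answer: -24482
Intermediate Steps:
W(f, v) = f + v
T = -23387 (T = -10491 - 12896 = -23387)
B = 1095 (B = -(-7 + 2)*219 = -(-5)*219 = -1*(-1095) = 1095)
T - B = -23387 - 1*1095 = -23387 - 1095 = -24482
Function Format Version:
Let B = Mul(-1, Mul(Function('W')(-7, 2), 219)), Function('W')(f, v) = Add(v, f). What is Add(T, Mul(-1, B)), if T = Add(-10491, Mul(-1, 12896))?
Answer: -24482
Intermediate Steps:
Function('W')(f, v) = Add(f, v)
T = -23387 (T = Add(-10491, -12896) = -23387)
B = 1095 (B = Mul(-1, Mul(Add(-7, 2), 219)) = Mul(-1, Mul(-5, 219)) = Mul(-1, -1095) = 1095)
Add(T, Mul(-1, B)) = Add(-23387, Mul(-1, 1095)) = Add(-23387, -1095) = -24482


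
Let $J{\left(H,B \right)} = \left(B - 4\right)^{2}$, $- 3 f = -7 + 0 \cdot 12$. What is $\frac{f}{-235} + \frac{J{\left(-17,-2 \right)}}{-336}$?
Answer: $- \frac{2311}{19740} \approx -0.11707$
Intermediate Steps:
$f = \frac{7}{3}$ ($f = - \frac{-7 + 0 \cdot 12}{3} = - \frac{-7 + 0}{3} = \left(- \frac{1}{3}\right) \left(-7\right) = \frac{7}{3} \approx 2.3333$)
$J{\left(H,B \right)} = \left(-4 + B\right)^{2}$
$\frac{f}{-235} + \frac{J{\left(-17,-2 \right)}}{-336} = \frac{7}{3 \left(-235\right)} + \frac{\left(-4 - 2\right)^{2}}{-336} = \frac{7}{3} \left(- \frac{1}{235}\right) + \left(-6\right)^{2} \left(- \frac{1}{336}\right) = - \frac{7}{705} + 36 \left(- \frac{1}{336}\right) = - \frac{7}{705} - \frac{3}{28} = - \frac{2311}{19740}$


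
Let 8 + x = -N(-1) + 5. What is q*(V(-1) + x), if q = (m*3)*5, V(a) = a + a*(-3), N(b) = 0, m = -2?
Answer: 30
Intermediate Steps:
V(a) = -2*a (V(a) = a - 3*a = -2*a)
q = -30 (q = -2*3*5 = -6*5 = -30)
x = -3 (x = -8 + (-1*0 + 5) = -8 + (0 + 5) = -8 + 5 = -3)
q*(V(-1) + x) = -30*(-2*(-1) - 3) = -30*(2 - 3) = -30*(-1) = 30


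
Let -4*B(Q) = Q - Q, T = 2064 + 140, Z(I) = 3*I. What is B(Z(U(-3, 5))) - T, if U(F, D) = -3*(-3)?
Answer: -2204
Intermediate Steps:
U(F, D) = 9
T = 2204
B(Q) = 0 (B(Q) = -(Q - Q)/4 = -1/4*0 = 0)
B(Z(U(-3, 5))) - T = 0 - 1*2204 = 0 - 2204 = -2204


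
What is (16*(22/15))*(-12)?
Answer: -1408/5 ≈ -281.60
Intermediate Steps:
(16*(22/15))*(-12) = (352/15)*(-12) = -1408/5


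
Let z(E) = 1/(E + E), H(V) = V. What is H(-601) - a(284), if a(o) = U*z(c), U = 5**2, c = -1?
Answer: -1177/2 ≈ -588.50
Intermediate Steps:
U = 25
z(E) = 1/(2*E)
a(o) = -25/2 (a(o) = 25*((1/2)/(-1)) = 25*((1/2)*(-1)) = 25*(-1/2) = -25/2)
H(-601) - a(284) = -601 - 1*(-25/2) = -601 + 25/2 = -1177/2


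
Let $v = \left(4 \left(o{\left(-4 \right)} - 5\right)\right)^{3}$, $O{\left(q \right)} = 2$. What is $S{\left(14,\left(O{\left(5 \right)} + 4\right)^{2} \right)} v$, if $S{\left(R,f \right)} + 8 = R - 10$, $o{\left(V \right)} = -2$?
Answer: $87808$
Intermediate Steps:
$S{\left(R,f \right)} = -18 + R$ ($S{\left(R,f \right)} = -8 + \left(R - 10\right) = -8 + \left(-10 + R\right) = -18 + R$)
$v = -21952$ ($v = \left(4 \left(-2 - 5\right)\right)^{3} = \left(4 \left(-7\right)\right)^{3} = \left(-28\right)^{3} = -21952$)
$S{\left(14,\left(O{\left(5 \right)} + 4\right)^{2} \right)} v = \left(-18 + 14\right) \left(-21952\right) = \left(-4\right) \left(-21952\right) = 87808$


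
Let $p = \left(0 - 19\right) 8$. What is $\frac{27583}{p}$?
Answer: $- \frac{27583}{152} \approx -181.47$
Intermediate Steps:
$p = -152$ ($p = \left(-19\right) 8 = -152$)
$\frac{27583}{p} = \frac{27583}{-152} = 27583 \left(- \frac{1}{152}\right) = - \frac{27583}{152}$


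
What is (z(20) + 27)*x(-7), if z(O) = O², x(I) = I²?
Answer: 20923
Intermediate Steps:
(z(20) + 27)*x(-7) = (20² + 27)*(-7)² = (400 + 27)*49 = 427*49 = 20923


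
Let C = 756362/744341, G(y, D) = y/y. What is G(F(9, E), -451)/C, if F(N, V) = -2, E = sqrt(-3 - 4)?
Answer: 744341/756362 ≈ 0.98411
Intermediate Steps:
E = I*sqrt(7) (E = sqrt(-7) = I*sqrt(7) ≈ 2.6458*I)
G(y, D) = 1
C = 756362/744341 (C = 756362*(1/744341) = 756362/744341 ≈ 1.0161)
G(F(9, E), -451)/C = 1/(756362/744341) = 1*(744341/756362) = 744341/756362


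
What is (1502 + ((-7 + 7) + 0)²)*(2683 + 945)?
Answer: 5449256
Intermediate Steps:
(1502 + ((-7 + 7) + 0)²)*(2683 + 945) = (1502 + (0 + 0)²)*3628 = (1502 + 0²)*3628 = (1502 + 0)*3628 = 1502*3628 = 5449256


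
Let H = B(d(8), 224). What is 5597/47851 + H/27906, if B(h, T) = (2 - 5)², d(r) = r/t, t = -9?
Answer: 52206847/445110002 ≈ 0.11729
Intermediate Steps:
d(r) = -r/9 (d(r) = r/(-9) = r*(-⅑) = -r/9)
B(h, T) = 9 (B(h, T) = (-3)² = 9)
H = 9
5597/47851 + H/27906 = 5597/47851 + 9/27906 = 5597*(1/47851) + 9*(1/27906) = 5597/47851 + 3/9302 = 52206847/445110002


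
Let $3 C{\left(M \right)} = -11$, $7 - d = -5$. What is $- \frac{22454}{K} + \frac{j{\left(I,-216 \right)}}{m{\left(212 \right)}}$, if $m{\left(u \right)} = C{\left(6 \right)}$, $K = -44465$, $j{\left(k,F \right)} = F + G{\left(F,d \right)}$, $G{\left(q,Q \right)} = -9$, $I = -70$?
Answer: $\frac{30260869}{489115} \approx 61.869$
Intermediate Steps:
$d = 12$ ($d = 7 - -5 = 7 + 5 = 12$)
$C{\left(M \right)} = - \frac{11}{3}$ ($C{\left(M \right)} = \frac{1}{3} \left(-11\right) = - \frac{11}{3}$)
$j{\left(k,F \right)} = -9 + F$ ($j{\left(k,F \right)} = F - 9 = -9 + F$)
$m{\left(u \right)} = - \frac{11}{3}$
$- \frac{22454}{K} + \frac{j{\left(I,-216 \right)}}{m{\left(212 \right)}} = - \frac{22454}{-44465} + \frac{-9 - 216}{- \frac{11}{3}} = \left(-22454\right) \left(- \frac{1}{44465}\right) - - \frac{675}{11} = \frac{22454}{44465} + \frac{675}{11} = \frac{30260869}{489115}$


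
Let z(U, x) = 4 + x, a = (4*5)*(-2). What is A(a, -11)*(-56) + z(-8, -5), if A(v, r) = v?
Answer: 2239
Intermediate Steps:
a = -40 (a = 20*(-2) = -40)
A(a, -11)*(-56) + z(-8, -5) = -40*(-56) + (4 - 5) = 2240 - 1 = 2239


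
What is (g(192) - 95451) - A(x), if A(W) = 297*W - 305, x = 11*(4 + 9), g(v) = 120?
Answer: -137497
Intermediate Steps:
x = 143 (x = 11*13 = 143)
A(W) = -305 + 297*W
(g(192) - 95451) - A(x) = (120 - 95451) - (-305 + 297*143) = -95331 - (-305 + 42471) = -95331 - 1*42166 = -95331 - 42166 = -137497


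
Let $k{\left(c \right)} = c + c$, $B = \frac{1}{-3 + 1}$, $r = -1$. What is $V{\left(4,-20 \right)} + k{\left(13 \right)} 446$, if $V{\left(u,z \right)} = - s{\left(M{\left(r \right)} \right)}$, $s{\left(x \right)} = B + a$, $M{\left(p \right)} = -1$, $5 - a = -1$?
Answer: $\frac{23181}{2} \approx 11591.0$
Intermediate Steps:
$a = 6$ ($a = 5 - -1 = 5 + 1 = 6$)
$B = - \frac{1}{2}$ ($B = \frac{1}{-2} = - \frac{1}{2} \approx -0.5$)
$k{\left(c \right)} = 2 c$
$s{\left(x \right)} = \frac{11}{2}$ ($s{\left(x \right)} = - \frac{1}{2} + 6 = \frac{11}{2}$)
$V{\left(u,z \right)} = - \frac{11}{2}$ ($V{\left(u,z \right)} = \left(-1\right) \frac{11}{2} = - \frac{11}{2}$)
$V{\left(4,-20 \right)} + k{\left(13 \right)} 446 = - \frac{11}{2} + 2 \cdot 13 \cdot 446 = - \frac{11}{2} + 26 \cdot 446 = - \frac{11}{2} + 11596 = \frac{23181}{2}$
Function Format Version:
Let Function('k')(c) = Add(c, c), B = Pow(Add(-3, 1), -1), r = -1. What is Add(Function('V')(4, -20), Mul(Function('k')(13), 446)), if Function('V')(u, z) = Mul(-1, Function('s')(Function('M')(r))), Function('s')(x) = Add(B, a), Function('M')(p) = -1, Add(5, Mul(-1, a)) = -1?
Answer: Rational(23181, 2) ≈ 11591.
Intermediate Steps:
a = 6 (a = Add(5, Mul(-1, -1)) = Add(5, 1) = 6)
B = Rational(-1, 2) (B = Pow(-2, -1) = Rational(-1, 2) ≈ -0.50000)
Function('k')(c) = Mul(2, c)
Function('s')(x) = Rational(11, 2) (Function('s')(x) = Add(Rational(-1, 2), 6) = Rational(11, 2))
Function('V')(u, z) = Rational(-11, 2) (Function('V')(u, z) = Mul(-1, Rational(11, 2)) = Rational(-11, 2))
Add(Function('V')(4, -20), Mul(Function('k')(13), 446)) = Add(Rational(-11, 2), Mul(Mul(2, 13), 446)) = Add(Rational(-11, 2), Mul(26, 446)) = Add(Rational(-11, 2), 11596) = Rational(23181, 2)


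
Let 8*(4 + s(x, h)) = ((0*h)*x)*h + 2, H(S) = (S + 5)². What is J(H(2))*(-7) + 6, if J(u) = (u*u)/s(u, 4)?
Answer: 67318/15 ≈ 4487.9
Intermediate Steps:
H(S) = (5 + S)²
s(x, h) = -15/4 (s(x, h) = -4 + (((0*h)*x)*h + 2)/8 = -4 + ((0*x)*h + 2)/8 = -4 + (0*h + 2)/8 = -4 + (0 + 2)/8 = -4 + (⅛)*2 = -4 + ¼ = -15/4)
J(u) = -4*u²/15 (J(u) = (u*u)/(-15/4) = u²*(-4/15) = -4*u²/15)
J(H(2))*(-7) + 6 = -4*(5 + 2)⁴/15*(-7) + 6 = -4*(7²)²/15*(-7) + 6 = -4/15*49²*(-7) + 6 = -4/15*2401*(-7) + 6 = -9604/15*(-7) + 6 = 67228/15 + 6 = 67318/15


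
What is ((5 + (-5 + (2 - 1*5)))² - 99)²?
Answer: 8100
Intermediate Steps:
((5 + (-5 + (2 - 1*5)))² - 99)² = ((5 + (-5 + (2 - 5)))² - 99)² = ((5 + (-5 - 3))² - 99)² = ((5 - 8)² - 99)² = ((-3)² - 99)² = (9 - 99)² = (-90)² = 8100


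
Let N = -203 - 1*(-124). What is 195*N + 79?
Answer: -15326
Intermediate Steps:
N = -79 (N = -203 + 124 = -79)
195*N + 79 = 195*(-79) + 79 = -15405 + 79 = -15326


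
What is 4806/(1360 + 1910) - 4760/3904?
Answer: 66613/265960 ≈ 0.25046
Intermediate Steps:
4806/(1360 + 1910) - 4760/3904 = 4806/3270 - 4760*1/3904 = 4806*(1/3270) - 595/488 = 801/545 - 595/488 = 66613/265960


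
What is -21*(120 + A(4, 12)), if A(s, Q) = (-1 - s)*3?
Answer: -2205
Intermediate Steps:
A(s, Q) = -3 - 3*s
-21*(120 + A(4, 12)) = -21*(120 + (-3 - 3*4)) = -21*(120 + (-3 - 12)) = -21*(120 - 15) = -21*105 = -2205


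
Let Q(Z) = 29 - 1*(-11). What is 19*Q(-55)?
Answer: 760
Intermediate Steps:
Q(Z) = 40 (Q(Z) = 29 + 11 = 40)
19*Q(-55) = 19*40 = 760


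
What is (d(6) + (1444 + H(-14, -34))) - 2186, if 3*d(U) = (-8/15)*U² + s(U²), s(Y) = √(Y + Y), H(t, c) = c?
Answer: -3912/5 + 2*√2 ≈ -779.57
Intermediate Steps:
s(Y) = √2*√Y (s(Y) = √(2*Y) = √2*√Y)
d(U) = -8*U²/45 + √2*√(U²)/3 (d(U) = ((-8/15)*U² + √2*√(U²))/3 = ((-8*1/15)*U² + √2*√(U²))/3 = (-8*U²/15 + √2*√(U²))/3 = -8*U²/45 + √2*√(U²)/3)
(d(6) + (1444 + H(-14, -34))) - 2186 = ((-8/45*6² + √2*√(6²)/3) + (1444 - 34)) - 2186 = ((-8/45*36 + √2*√36/3) + 1410) - 2186 = ((-32/5 + (⅓)*√2*6) + 1410) - 2186 = ((-32/5 + 2*√2) + 1410) - 2186 = (7018/5 + 2*√2) - 2186 = -3912/5 + 2*√2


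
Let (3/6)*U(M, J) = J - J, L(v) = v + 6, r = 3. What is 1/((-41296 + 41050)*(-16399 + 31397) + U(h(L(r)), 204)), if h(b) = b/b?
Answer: -1/3689508 ≈ -2.7104e-7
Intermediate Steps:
L(v) = 6 + v
h(b) = 1
U(M, J) = 0 (U(M, J) = 2*(J - J) = 2*0 = 0)
1/((-41296 + 41050)*(-16399 + 31397) + U(h(L(r)), 204)) = 1/((-41296 + 41050)*(-16399 + 31397) + 0) = 1/(-246*14998 + 0) = 1/(-3689508 + 0) = 1/(-3689508) = -1/3689508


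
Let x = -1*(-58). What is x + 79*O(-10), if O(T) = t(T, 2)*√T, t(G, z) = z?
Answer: 58 + 158*I*√10 ≈ 58.0 + 499.64*I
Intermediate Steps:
x = 58
O(T) = 2*√T
x + 79*O(-10) = 58 + 79*(2*√(-10)) = 58 + 79*(2*(I*√10)) = 58 + 79*(2*I*√10) = 58 + 158*I*√10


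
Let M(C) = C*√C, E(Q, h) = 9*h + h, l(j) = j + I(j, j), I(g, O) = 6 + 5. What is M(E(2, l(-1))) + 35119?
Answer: 36119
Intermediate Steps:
I(g, O) = 11
l(j) = 11 + j (l(j) = j + 11 = 11 + j)
E(Q, h) = 10*h
M(C) = C^(3/2)
M(E(2, l(-1))) + 35119 = (10*(11 - 1))^(3/2) + 35119 = (10*10)^(3/2) + 35119 = 100^(3/2) + 35119 = 1000 + 35119 = 36119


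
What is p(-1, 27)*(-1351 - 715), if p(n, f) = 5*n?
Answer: 10330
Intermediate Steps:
p(-1, 27)*(-1351 - 715) = (5*(-1))*(-1351 - 715) = -5*(-2066) = 10330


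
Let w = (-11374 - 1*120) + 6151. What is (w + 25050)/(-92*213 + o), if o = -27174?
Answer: -6569/15590 ≈ -0.42136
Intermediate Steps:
w = -5343 (w = (-11374 - 120) + 6151 = -11494 + 6151 = -5343)
(w + 25050)/(-92*213 + o) = (-5343 + 25050)/(-92*213 - 27174) = 19707/(-19596 - 27174) = 19707/(-46770) = 19707*(-1/46770) = -6569/15590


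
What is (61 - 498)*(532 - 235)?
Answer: -129789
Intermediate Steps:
(61 - 498)*(532 - 235) = -437*297 = -129789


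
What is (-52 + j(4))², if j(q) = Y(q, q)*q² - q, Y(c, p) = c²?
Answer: 40000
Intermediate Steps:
j(q) = q⁴ - q (j(q) = q²*q² - q = q⁴ - q)
(-52 + j(4))² = (-52 + (4⁴ - 1*4))² = (-52 + (256 - 4))² = (-52 + 252)² = 200² = 40000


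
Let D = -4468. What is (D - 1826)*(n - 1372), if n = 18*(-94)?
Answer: 19284816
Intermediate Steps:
n = -1692
(D - 1826)*(n - 1372) = (-4468 - 1826)*(-1692 - 1372) = -6294*(-3064) = 19284816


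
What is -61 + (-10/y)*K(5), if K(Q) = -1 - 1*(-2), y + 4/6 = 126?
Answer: -11483/188 ≈ -61.080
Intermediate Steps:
y = 376/3 (y = -2/3 + 126 = 376/3 ≈ 125.33)
K(Q) = 1 (K(Q) = -1 + 2 = 1)
-61 + (-10/y)*K(5) = -61 - 10/376/3*1 = -61 - 10*3/376*1 = -61 - 15/188*1 = -61 - 15/188 = -11483/188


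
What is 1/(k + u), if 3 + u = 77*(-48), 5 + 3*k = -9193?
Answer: -1/6765 ≈ -0.00014782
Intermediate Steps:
k = -3066 (k = -5/3 + (⅓)*(-9193) = -5/3 - 9193/3 = -3066)
u = -3699 (u = -3 + 77*(-48) = -3 - 3696 = -3699)
1/(k + u) = 1/(-3066 - 3699) = 1/(-6765) = -1/6765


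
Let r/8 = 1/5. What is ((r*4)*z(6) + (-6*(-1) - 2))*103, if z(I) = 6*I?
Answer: 120716/5 ≈ 24143.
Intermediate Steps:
r = 8/5 ≈ 1.6000
((r*4)*z(6) + (-6*(-1) - 2))*103 = (((8/5)*4)*(6*6) + (-6*(-1) - 2))*103 = ((32/5)*36 + (6 - 2))*103 = (1152/5 + 4)*103 = (1172/5)*103 = 120716/5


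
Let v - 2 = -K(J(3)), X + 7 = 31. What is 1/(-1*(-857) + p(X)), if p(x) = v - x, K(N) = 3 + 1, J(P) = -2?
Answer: 1/831 ≈ 0.0012034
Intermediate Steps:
X = 24 (X = -7 + 31 = 24)
K(N) = 4
v = -2 (v = 2 - 1*4 = 2 - 4 = -2)
p(x) = -2 - x
1/(-1*(-857) + p(X)) = 1/(-1*(-857) + (-2 - 1*24)) = 1/(857 + (-2 - 24)) = 1/(857 - 26) = 1/831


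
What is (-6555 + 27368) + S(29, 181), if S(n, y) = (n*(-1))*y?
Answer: 15564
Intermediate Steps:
S(n, y) = -n*y (S(n, y) = (-n)*y = -n*y)
(-6555 + 27368) + S(29, 181) = (-6555 + 27368) - 1*29*181 = 20813 - 5249 = 15564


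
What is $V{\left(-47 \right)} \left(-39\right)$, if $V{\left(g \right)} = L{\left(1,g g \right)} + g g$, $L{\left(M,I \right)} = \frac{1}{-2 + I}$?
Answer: $- \frac{190135296}{2207} \approx -86151.0$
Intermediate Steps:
$V{\left(g \right)} = g^{2} + \frac{1}{-2 + g^{2}}$ ($V{\left(g \right)} = \frac{1}{-2 + g g} + g g = \frac{1}{-2 + g^{2}} + g^{2} = g^{2} + \frac{1}{-2 + g^{2}}$)
$V{\left(-47 \right)} \left(-39\right) = \frac{1 + \left(-47\right)^{2} \left(-2 + \left(-47\right)^{2}\right)}{-2 + \left(-47\right)^{2}} \left(-39\right) = \frac{1 + 2209 \left(-2 + 2209\right)}{-2 + 2209} \left(-39\right) = \frac{1 + 2209 \cdot 2207}{2207} \left(-39\right) = \frac{1 + 4875263}{2207} \left(-39\right) = \frac{1}{2207} \cdot 4875264 \left(-39\right) = \frac{4875264}{2207} \left(-39\right) = - \frac{190135296}{2207}$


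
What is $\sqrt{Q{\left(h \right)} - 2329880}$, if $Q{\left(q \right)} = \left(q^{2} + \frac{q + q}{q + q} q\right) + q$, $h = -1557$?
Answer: $\sqrt{91255} \approx 302.08$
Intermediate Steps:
$Q{\left(q \right)} = q^{2} + 2 q$ ($Q{\left(q \right)} = \left(q^{2} + \frac{2 q}{2 q} q\right) + q = \left(q^{2} + 2 q \frac{1}{2 q} q\right) + q = \left(q^{2} + 1 q\right) + q = \left(q^{2} + q\right) + q = \left(q + q^{2}\right) + q = q^{2} + 2 q$)
$\sqrt{Q{\left(h \right)} - 2329880} = \sqrt{- 1557 \left(2 - 1557\right) - 2329880} = \sqrt{\left(-1557\right) \left(-1555\right) - 2329880} = \sqrt{2421135 - 2329880} = \sqrt{91255}$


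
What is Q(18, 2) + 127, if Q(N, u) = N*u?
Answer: 163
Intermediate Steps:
Q(18, 2) + 127 = 18*2 + 127 = 36 + 127 = 163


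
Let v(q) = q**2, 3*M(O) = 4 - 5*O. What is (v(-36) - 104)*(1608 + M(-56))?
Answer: 6088736/3 ≈ 2.0296e+6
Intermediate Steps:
M(O) = 4/3 - 5*O/3 (M(O) = (4 - 5*O)/3 = 4/3 - 5*O/3)
(v(-36) - 104)*(1608 + M(-56)) = ((-36)**2 - 104)*(1608 + (4/3 - 5/3*(-56))) = (1296 - 104)*(1608 + (4/3 + 280/3)) = 1192*(1608 + 284/3) = 1192*(5108/3) = 6088736/3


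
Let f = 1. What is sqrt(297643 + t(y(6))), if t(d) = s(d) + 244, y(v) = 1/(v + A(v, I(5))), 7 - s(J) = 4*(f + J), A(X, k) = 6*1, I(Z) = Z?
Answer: sqrt(2681007)/3 ≈ 545.79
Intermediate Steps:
A(X, k) = 6
s(J) = 3 - 4*J (s(J) = 7 - 4*(1 + J) = 7 - (4 + 4*J) = 7 + (-4 - 4*J) = 3 - 4*J)
y(v) = 1/(6 + v) (y(v) = 1/(v + 6) = 1/(6 + v))
t(d) = 247 - 4*d (t(d) = (3 - 4*d) + 244 = 247 - 4*d)
sqrt(297643 + t(y(6))) = sqrt(297643 + (247 - 4/(6 + 6))) = sqrt(297643 + (247 - 4/12)) = sqrt(297643 + (247 - 4*1/12)) = sqrt(297643 + (247 - 1/3)) = sqrt(297643 + 740/3) = sqrt(893669/3) = sqrt(2681007)/3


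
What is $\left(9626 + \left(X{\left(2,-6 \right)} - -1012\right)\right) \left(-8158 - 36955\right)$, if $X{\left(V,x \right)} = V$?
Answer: $-480002320$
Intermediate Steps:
$\left(9626 + \left(X{\left(2,-6 \right)} - -1012\right)\right) \left(-8158 - 36955\right) = \left(9626 + \left(2 - -1012\right)\right) \left(-8158 - 36955\right) = \left(9626 + \left(2 + 1012\right)\right) \left(-45113\right) = \left(9626 + 1014\right) \left(-45113\right) = 10640 \left(-45113\right) = -480002320$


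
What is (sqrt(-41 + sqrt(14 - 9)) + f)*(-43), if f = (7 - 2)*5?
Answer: -1075 - 43*I*sqrt(41 - sqrt(5)) ≈ -1075.0 - 267.72*I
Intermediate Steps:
f = 25 (f = 5*5 = 25)
(sqrt(-41 + sqrt(14 - 9)) + f)*(-43) = (sqrt(-41 + sqrt(14 - 9)) + 25)*(-43) = (sqrt(-41 + sqrt(5)) + 25)*(-43) = (25 + sqrt(-41 + sqrt(5)))*(-43) = -1075 - 43*sqrt(-41 + sqrt(5))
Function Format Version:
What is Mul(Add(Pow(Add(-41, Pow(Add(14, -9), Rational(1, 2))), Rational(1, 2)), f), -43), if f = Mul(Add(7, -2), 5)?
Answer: Add(-1075, Mul(-43, I, Pow(Add(41, Mul(-1, Pow(5, Rational(1, 2)))), Rational(1, 2)))) ≈ Add(-1075.0, Mul(-267.72, I))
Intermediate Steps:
f = 25 (f = Mul(5, 5) = 25)
Mul(Add(Pow(Add(-41, Pow(Add(14, -9), Rational(1, 2))), Rational(1, 2)), f), -43) = Mul(Add(Pow(Add(-41, Pow(Add(14, -9), Rational(1, 2))), Rational(1, 2)), 25), -43) = Mul(Add(Pow(Add(-41, Pow(5, Rational(1, 2))), Rational(1, 2)), 25), -43) = Mul(Add(25, Pow(Add(-41, Pow(5, Rational(1, 2))), Rational(1, 2))), -43) = Add(-1075, Mul(-43, Pow(Add(-41, Pow(5, Rational(1, 2))), Rational(1, 2))))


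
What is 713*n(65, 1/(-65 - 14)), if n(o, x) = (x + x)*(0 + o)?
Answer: -92690/79 ≈ -1173.3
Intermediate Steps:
n(o, x) = 2*o*x (n(o, x) = (2*x)*o = 2*o*x)
713*n(65, 1/(-65 - 14)) = 713*(2*65/(-65 - 14)) = 713*(2*65/(-79)) = 713*(2*65*(-1/79)) = 713*(-130/79) = -92690/79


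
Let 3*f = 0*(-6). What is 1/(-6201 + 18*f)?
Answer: -1/6201 ≈ -0.00016126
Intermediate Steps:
f = 0 (f = (0*(-6))/3 = (⅓)*0 = 0)
1/(-6201 + 18*f) = 1/(-6201 + 18*0) = 1/(-6201 + 0) = 1/(-6201) = -1/6201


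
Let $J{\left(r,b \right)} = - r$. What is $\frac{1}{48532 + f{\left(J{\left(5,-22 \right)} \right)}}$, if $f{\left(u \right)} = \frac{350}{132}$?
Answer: $\frac{66}{3203287} \approx 2.0604 \cdot 10^{-5}$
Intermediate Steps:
$f{\left(u \right)} = \frac{175}{66}$ ($f{\left(u \right)} = 350 \cdot \frac{1}{132} = \frac{175}{66}$)
$\frac{1}{48532 + f{\left(J{\left(5,-22 \right)} \right)}} = \frac{1}{48532 + \frac{175}{66}} = \frac{1}{\frac{3203287}{66}} = \frac{66}{3203287}$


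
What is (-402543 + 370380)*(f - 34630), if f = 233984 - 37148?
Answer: -5217031578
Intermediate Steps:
f = 196836
(-402543 + 370380)*(f - 34630) = (-402543 + 370380)*(196836 - 34630) = -32163*162206 = -5217031578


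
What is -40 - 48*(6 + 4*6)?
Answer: -1480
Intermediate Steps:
-40 - 48*(6 + 4*6) = -40 - 48*(6 + 24) = -40 - 48*30 = -40 - 1440 = -1480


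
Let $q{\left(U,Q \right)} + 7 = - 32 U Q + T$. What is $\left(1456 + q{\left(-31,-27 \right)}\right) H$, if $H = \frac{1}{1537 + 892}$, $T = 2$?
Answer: $- \frac{3619}{347} \approx -10.429$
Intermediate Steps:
$H = \frac{1}{2429} \approx 0.00041169$
$q{\left(U,Q \right)} = -5 - 32 Q U$ ($q{\left(U,Q \right)} = -7 + \left(- 32 U Q + 2\right) = -7 - \left(-2 + 32 Q U\right) = -5 - 32 Q U$)
$\left(1456 + q{\left(-31,-27 \right)}\right) H = \left(1456 - \left(5 - -26784\right)\right) \frac{1}{2429} = \left(1456 - 26789\right) \frac{1}{2429} = \left(-25333\right) \frac{1}{2429} = - \frac{3619}{347}$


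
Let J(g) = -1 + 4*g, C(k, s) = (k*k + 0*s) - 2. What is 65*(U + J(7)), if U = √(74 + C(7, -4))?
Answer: 2470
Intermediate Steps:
C(k, s) = -2 + k² (C(k, s) = (k² + 0) - 2 = k² - 2 = -2 + k²)
U = 11 (U = √(74 + (-2 + 7²)) = √(74 + (-2 + 49)) = √(74 + 47) = √121 = 11)
65*(U + J(7)) = 65*(11 + (-1 + 4*7)) = 65*(11 + (-1 + 28)) = 65*(11 + 27) = 65*38 = 2470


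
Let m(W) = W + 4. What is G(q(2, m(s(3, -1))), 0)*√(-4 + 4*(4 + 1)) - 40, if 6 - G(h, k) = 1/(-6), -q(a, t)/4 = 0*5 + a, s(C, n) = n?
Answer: -46/3 ≈ -15.333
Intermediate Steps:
m(W) = 4 + W
q(a, t) = -4*a (q(a, t) = -4*(0*5 + a) = -4*(0 + a) = -4*a)
G(h, k) = 37/6 (G(h, k) = 6 - 1/(-6) = 6 - 1*(-⅙) = 6 + ⅙ = 37/6)
G(q(2, m(s(3, -1))), 0)*√(-4 + 4*(4 + 1)) - 40 = 37*√(-4 + 4*(4 + 1))/6 - 40 = 37*√(-4 + 4*5)/6 - 40 = 37*√(-4 + 20)/6 - 40 = 37*√16/6 - 40 = (37/6)*4 - 40 = 74/3 - 40 = -46/3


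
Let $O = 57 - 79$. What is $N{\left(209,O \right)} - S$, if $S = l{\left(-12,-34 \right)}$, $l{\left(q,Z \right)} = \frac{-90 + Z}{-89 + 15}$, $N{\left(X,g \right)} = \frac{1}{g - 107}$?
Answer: $- \frac{8035}{4773} \approx -1.6834$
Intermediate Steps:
$O = -22$
$N{\left(X,g \right)} = \frac{1}{-107 + g}$
$l{\left(q,Z \right)} = \frac{45}{37} - \frac{Z}{74}$ ($l{\left(q,Z \right)} = \frac{-90 + Z}{-74} = \left(-90 + Z\right) \left(- \frac{1}{74}\right) = \frac{45}{37} - \frac{Z}{74}$)
$S = \frac{62}{37}$ ($S = \frac{45}{37} - - \frac{17}{37} = \frac{45}{37} + \frac{17}{37} = \frac{62}{37} \approx 1.6757$)
$N{\left(209,O \right)} - S = \frac{1}{-107 - 22} - \frac{62}{37} = \frac{1}{-129} - \frac{62}{37} = - \frac{1}{129} - \frac{62}{37} = - \frac{8035}{4773}$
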